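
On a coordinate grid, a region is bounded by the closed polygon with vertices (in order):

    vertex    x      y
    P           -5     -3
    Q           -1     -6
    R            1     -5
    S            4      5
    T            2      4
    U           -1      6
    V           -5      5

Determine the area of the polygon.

75

Apply the shoelace (surveyor's) formula: 2A = Σ (x_i·y_{i+1} − x_{i+1}·y_i), indices taken mod 7.
P→Q: (-5)(-6) − (-1)(-3) = 27
Q→R: (-1)(-5) − (1)(-6) = 11
R→S: (1)(5) − (4)(-5) = 25
S→T: (4)(4) − (2)(5) = 6
T→U: (2)(6) − (-1)(4) = 16
U→V: (-1)(5) − (-5)(6) = 25
V→P: (-5)(-3) − (-5)(5) = 40
Σ = 150
Area = |Σ|/2 = 75.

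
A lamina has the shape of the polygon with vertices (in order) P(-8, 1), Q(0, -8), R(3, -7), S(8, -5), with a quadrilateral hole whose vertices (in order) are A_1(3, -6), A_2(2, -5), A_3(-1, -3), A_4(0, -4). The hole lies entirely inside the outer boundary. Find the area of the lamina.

47.5

Outer boundary:
Apply the surveyor's formula: 2A = Σ (x_i·y_{i+1} − x_{i+1}·y_i), indices taken mod 4.
P→Q: (-8)(-8) − (0)(1) = 64
Q→R: (0)(-7) − (3)(-8) = 24
R→S: (3)(-5) − (8)(-7) = 41
S→P: (8)(1) − (-8)(-5) = -32
Σ = 97
Area = |Σ|/2 = 48.5.
Hole:
A_1→A_2: (3)(-5) − (2)(-6) = -3
A_2→A_3: (2)(-3) − (-1)(-5) = -11
A_3→A_4: (-1)(-4) − (0)(-3) = 4
A_4→A_1: (0)(-6) − (3)(-4) = 12
Σ = 2
Area = |Σ|/2 = 1.
Net area = 48.5 − 1 = 47.5.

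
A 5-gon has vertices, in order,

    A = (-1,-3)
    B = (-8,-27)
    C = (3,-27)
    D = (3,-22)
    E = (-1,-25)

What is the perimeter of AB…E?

|AB| = √((-7)² + (-24)²) = √625 = 25
|BC| = √((11)² + (0)²) = √121 = 11
|CD| = √((0)² + (5)²) = √25 = 5
|DE| = √((-4)² + (-3)²) = √25 = 5
|EA| = √((0)² + (22)²) = √484 = 22
Perimeter = 25 + 11 + 5 + 5 + 22 = 68.

68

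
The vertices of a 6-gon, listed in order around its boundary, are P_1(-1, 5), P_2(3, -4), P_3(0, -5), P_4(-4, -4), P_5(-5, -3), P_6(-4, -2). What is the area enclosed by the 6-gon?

Apply the shoelace formula: 2A = Σ (x_i·y_{i+1} − x_{i+1}·y_i), indices taken mod 6.
Σ = (-11) + (-15) + (-20) + (-8) + (-2) + (-22) = -78
Area = |Σ|/2 = 39.

39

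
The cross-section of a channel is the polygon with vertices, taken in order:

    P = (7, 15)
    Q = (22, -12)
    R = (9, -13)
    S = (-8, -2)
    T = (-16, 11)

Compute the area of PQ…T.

Apply the shoelace (surveyor's) formula: 2A = Σ (x_i·y_{i+1} − x_{i+1}·y_i), indices taken mod 5.
Cross-terms: -414, -178, -122, -120, -317  ⇒  Σ = -1151
Area = |Σ|/2 = 575.5.

575.5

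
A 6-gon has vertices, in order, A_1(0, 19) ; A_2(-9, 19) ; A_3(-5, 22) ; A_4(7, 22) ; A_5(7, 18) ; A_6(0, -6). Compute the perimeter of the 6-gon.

|A_1A_2| = √((-9)² + (0)²) = √81 = 9
|A_2A_3| = √((4)² + (3)²) = √25 = 5
|A_3A_4| = √((12)² + (0)²) = √144 = 12
|A_4A_5| = √((0)² + (-4)²) = √16 = 4
|A_5A_6| = √((-7)² + (-24)²) = √625 = 25
|A_6A_1| = √((0)² + (25)²) = √625 = 25
Perimeter = 9 + 5 + 12 + 4 + 25 + 25 = 80.

80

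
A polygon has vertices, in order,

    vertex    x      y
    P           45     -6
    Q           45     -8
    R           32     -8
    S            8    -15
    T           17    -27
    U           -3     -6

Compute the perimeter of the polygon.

132

|PQ| = √((0)² + (-2)²) = √4 = 2
|QR| = √((-13)² + (0)²) = √169 = 13
|RS| = √((-24)² + (-7)²) = √625 = 25
|ST| = √((9)² + (-12)²) = √225 = 15
|TU| = √((-20)² + (21)²) = √841 = 29
|UP| = √((48)² + (0)²) = √2304 = 48
Perimeter = 2 + 13 + 25 + 15 + 29 + 48 = 132.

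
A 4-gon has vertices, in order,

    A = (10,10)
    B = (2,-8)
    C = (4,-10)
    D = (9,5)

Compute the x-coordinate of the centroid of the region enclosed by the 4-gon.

177/31

Apply Gauss's area formula. First the cross-terms c_i = x_i·y_{i+1} − x_{i+1}·y_i:
  -100, 12, 110, 40  ⇒  2A = 62, A = 31.
Then Σ (x_i + x_{i+1})·c_i = 1062, so x̄ = 1062 / (6·31) = 177/31.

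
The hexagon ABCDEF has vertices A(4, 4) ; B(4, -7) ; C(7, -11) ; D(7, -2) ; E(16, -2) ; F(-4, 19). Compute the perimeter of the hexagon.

|AB| = √((0)² + (-11)²) = √121 = 11
|BC| = √((3)² + (-4)²) = √25 = 5
|CD| = √((0)² + (9)²) = √81 = 9
|DE| = √((9)² + (0)²) = √81 = 9
|EF| = √((-20)² + (21)²) = √841 = 29
|FA| = √((8)² + (-15)²) = √289 = 17
Perimeter = 11 + 5 + 9 + 9 + 29 + 17 = 80.

80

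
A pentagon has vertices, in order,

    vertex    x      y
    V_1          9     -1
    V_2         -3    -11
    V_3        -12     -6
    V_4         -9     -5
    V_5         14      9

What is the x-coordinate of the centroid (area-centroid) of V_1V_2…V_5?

Apply the shoelace (surveyor's) formula. First the cross-terms c_i = x_i·y_{i+1} − x_{i+1}·y_i:
  -102, -114, 6, -11, -95  ⇒  2A = -316, A = -158.
Then Σ (x_i + x_{i+1})·c_i = -1268, so x̄ = -1268 / (6·(-158)) = 317/237.

317/237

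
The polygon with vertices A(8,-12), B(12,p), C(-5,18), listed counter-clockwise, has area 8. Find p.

The doubled signed area Σ (x_i y_{i+1} − x_{i+1} y_i) is linear in p.
With p=0 it equals 276; the coefficient of p is 13 (from the two edges through B).
So 13·p + 276 = 2·8 = 16 ⇒ p = -20.

-20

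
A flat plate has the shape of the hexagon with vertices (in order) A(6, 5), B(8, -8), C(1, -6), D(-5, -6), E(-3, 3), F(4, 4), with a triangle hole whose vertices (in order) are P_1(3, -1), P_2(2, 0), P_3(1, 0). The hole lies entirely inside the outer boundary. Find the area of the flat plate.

112

Outer boundary:
Cross-terms: -88, -40, -36, -33, -24, -4  ⇒  Σ = -225
Area = |Σ|/2 = 112.5.
Hole:
P_1→P_2: (3)(0) − (2)(-1) = 2
P_2→P_3: (2)(0) − (1)(0) = 0
P_3→P_1: (1)(-1) − (3)(0) = -1
Σ = 1
Area = |Σ|/2 = 0.5.
Net area = 112.5 − 0.5 = 112.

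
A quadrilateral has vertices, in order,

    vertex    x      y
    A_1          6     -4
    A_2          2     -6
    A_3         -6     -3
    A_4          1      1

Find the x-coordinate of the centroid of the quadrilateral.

37/83

Apply the shoelace (surveyor's) formula. First the cross-terms c_i = x_i·y_{i+1} − x_{i+1}·y_i:
  -28, -42, -3, -10  ⇒  2A = -83, A = -41.5.
Then Σ (x_i + x_{i+1})·c_i = -111, so x̄ = -111 / (6·(-41.5)) = 37/83.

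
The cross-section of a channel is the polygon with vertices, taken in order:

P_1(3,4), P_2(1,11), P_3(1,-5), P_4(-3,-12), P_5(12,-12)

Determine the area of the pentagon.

125

Σ = (29) + (-16) + (-27) + (180) + (84) = 250
Area = |Σ|/2 = 125.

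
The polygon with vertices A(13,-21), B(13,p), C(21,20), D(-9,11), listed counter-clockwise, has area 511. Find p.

The doubled signed area Σ (x_i y_{i+1} − x_{i+1} y_i) is linear in p.
With p=0 it equals 990; the coefficient of p is -8 (from the two edges through B).
So -8·p + 990 = 2·511 = 1022 ⇒ p = -4.

-4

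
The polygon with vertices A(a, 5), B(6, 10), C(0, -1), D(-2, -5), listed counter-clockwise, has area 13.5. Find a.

Write out the shoelace sum; only the two edges meeting at A involve a:
2·Area = [((-2)·5 − a·(-5)) + (a·10 − 6·5)] + -8
       = 15·a + -48 = 27
⇒ a = 5.

5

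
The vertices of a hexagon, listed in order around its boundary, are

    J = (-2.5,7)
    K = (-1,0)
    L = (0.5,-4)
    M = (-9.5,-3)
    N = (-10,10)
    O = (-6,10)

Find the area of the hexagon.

Cross-terms: 7, 4, -39.5, -125, -40, -17  ⇒  Σ = -210.5
Area = |Σ|/2 = 105.25.

105.25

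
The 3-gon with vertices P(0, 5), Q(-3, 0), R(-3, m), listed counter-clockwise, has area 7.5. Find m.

-5

Write out the shoelace sum; only the two edges meeting at R involve m:
2·Area = [((-3)·m − (-3)·0) + ((-3)·5 − 0·m)] + 15
       = -3·m + 0 = 15
⇒ m = -5.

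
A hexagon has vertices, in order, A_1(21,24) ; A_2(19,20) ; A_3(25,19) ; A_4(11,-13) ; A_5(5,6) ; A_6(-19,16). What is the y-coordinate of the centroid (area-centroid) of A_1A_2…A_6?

Apply Gauss's area formula. First the cross-terms c_i = x_i·y_{i+1} − x_{i+1}·y_i:
  -36, -139, -534, 131, 194, -792  ⇒  2A = -1176, A = -588.
Then Σ (y_i + y_{i+1})·c_i = -38538, so ȳ = -38538 / (6·(-588)) = 2141/196.

2141/196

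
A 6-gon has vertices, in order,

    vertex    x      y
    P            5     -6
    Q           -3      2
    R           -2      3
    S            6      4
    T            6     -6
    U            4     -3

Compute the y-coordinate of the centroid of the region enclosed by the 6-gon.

Apply Gauss's area formula. First the cross-terms c_i = x_i·y_{i+1} − x_{i+1}·y_i:
  -8, -5, -26, -60, 6, -9  ⇒  2A = -102, A = -51.
Then Σ (y_i + y_{i+1})·c_i = -28, so ȳ = -28 / (6·(-51)) = 14/153.

14/153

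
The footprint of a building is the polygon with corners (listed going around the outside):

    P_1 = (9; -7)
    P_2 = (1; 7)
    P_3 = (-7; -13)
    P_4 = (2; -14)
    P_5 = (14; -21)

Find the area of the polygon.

237.5

Apply the surveyor's formula: 2A = Σ (x_i·y_{i+1} − x_{i+1}·y_i), indices taken mod 5.
P_1→P_2: (9)(7) − (1)(-7) = 70
P_2→P_3: (1)(-13) − (-7)(7) = 36
P_3→P_4: (-7)(-14) − (2)(-13) = 124
P_4→P_5: (2)(-21) − (14)(-14) = 154
P_5→P_1: (14)(-7) − (9)(-21) = 91
Σ = 475
Area = |Σ|/2 = 237.5.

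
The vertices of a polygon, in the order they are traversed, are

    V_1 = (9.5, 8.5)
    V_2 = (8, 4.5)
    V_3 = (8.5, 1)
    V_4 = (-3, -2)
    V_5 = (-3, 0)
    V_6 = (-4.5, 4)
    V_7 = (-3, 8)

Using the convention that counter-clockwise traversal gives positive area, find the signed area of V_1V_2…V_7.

-106.5

Σ = (-25.25) + (-30.25) + (-14) + (-6) + (-12) + (-24) + (-101.5) = -213
Signed area = Σ/2 = -106.5 (negative ⇒ clockwise traversal).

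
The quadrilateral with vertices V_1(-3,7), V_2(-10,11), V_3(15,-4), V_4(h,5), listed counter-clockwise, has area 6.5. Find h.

1

The doubled signed area Σ (x_i y_{i+1} − x_{i+1} y_i) is linear in h.
With h=0 it equals 2; the coefficient of h is 11 (from the two edges through V_4).
So 11·h + 2 = 2·6.5 = 13 ⇒ h = 1.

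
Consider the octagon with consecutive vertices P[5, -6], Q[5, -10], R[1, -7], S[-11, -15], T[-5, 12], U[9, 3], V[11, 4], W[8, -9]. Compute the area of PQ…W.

299

Σ = (-20) + (-25) + (-92) + (-207) + (-123) + (3) + (-131) + (-3) = -598
Area = |Σ|/2 = 299.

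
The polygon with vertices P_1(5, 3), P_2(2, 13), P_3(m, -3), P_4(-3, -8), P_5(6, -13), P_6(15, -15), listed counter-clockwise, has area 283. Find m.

-10

Write out the shoelace sum; only the two edges meeting at P_3 involve m:
2·Area = [(2·(-3) − m·13) + (m·(-8) − (-3)·(-3))] + 371
       = -21·m + 356 = 566
⇒ m = -10.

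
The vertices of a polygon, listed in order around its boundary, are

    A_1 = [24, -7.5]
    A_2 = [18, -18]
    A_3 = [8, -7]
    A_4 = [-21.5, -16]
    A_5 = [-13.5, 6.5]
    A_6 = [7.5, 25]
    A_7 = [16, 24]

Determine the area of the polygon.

Apply the surveyor's formula: 2A = Σ (x_i·y_{i+1} − x_{i+1}·y_i), indices taken mod 7.
Cross-terms: -297, 18, -278.5, -355.75, -386.25, -220, -696  ⇒  Σ = -2215.5
Area = |Σ|/2 = 1107.75.

1107.75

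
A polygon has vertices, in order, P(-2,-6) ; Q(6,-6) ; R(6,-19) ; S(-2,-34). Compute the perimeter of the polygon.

66

|PQ| = √((8)² + (0)²) = √64 = 8
|QR| = √((0)² + (-13)²) = √169 = 13
|RS| = √((-8)² + (-15)²) = √289 = 17
|SP| = √((0)² + (28)²) = √784 = 28
Perimeter = 8 + 13 + 17 + 28 = 66.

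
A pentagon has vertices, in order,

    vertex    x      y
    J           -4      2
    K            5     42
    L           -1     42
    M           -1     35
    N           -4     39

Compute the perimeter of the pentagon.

96

|JK| = √((9)² + (40)²) = √1681 = 41
|KL| = √((-6)² + (0)²) = √36 = 6
|LM| = √((0)² + (-7)²) = √49 = 7
|MN| = √((-3)² + (4)²) = √25 = 5
|NJ| = √((0)² + (-37)²) = √1369 = 37
Perimeter = 41 + 6 + 7 + 5 + 37 = 96.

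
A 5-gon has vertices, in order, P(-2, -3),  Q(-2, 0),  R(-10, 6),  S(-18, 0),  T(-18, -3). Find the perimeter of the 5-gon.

|PQ| = √((0)² + (3)²) = √9 = 3
|QR| = √((-8)² + (6)²) = √100 = 10
|RS| = √((-8)² + (-6)²) = √100 = 10
|ST| = √((0)² + (-3)²) = √9 = 3
|TP| = √((16)² + (0)²) = √256 = 16
Perimeter = 3 + 10 + 10 + 3 + 16 = 42.

42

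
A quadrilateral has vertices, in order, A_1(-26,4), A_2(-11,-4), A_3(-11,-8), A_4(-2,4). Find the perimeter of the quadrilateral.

60

|A_1A_2| = √((15)² + (-8)²) = √289 = 17
|A_2A_3| = √((0)² + (-4)²) = √16 = 4
|A_3A_4| = √((9)² + (12)²) = √225 = 15
|A_4A_1| = √((-24)² + (0)²) = √576 = 24
Perimeter = 17 + 4 + 15 + 24 = 60.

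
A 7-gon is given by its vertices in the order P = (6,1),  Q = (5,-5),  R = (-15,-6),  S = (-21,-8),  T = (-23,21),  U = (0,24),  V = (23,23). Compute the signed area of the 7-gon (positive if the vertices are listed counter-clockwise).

-995

Apply Gauss's area formula: 2A = Σ (x_i·y_{i+1} − x_{i+1}·y_i), indices taken mod 7.
Σ = (-35) + (-105) + (-6) + (-625) + (-552) + (-552) + (-115) = -1990
Signed area = Σ/2 = -995 (negative ⇒ clockwise traversal).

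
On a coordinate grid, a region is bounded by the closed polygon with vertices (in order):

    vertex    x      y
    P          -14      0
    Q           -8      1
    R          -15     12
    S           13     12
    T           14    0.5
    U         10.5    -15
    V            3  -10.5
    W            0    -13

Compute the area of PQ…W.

Apply the shoelace (surveyor's) formula: 2A = Σ (x_i·y_{i+1} − x_{i+1}·y_i), indices taken mod 8.
Σ = (-14) + (-81) + (-336) + (-161.5) + (-215.25) + (-65.25) + (-39) + (-182) = -1094
Area = |Σ|/2 = 547.

547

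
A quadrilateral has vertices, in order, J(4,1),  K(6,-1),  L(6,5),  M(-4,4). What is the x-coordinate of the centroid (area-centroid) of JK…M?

2.8

Apply the shoelace (surveyor's) formula. First the cross-terms c_i = x_i·y_{i+1} − x_{i+1}·y_i:
  -10, 36, 44, -20  ⇒  2A = 50, A = 25.
Then Σ (x_i + x_{i+1})·c_i = 420, so x̄ = 420 / (6·25) = 2.8.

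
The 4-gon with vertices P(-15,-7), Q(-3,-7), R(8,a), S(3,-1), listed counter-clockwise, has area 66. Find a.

-6

The doubled signed area Σ (x_i y_{i+1} − x_{i+1} y_i) is linear in a.
With a=0 it equals 96; the coefficient of a is -6 (from the two edges through R).
So -6·a + 96 = 2·66 = 132 ⇒ a = -6.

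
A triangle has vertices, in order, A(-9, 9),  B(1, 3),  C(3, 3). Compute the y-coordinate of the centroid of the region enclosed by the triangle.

Apply the surveyor's formula. First the cross-terms c_i = x_i·y_{i+1} − x_{i+1}·y_i:
  -36, -6, 54  ⇒  2A = 12, A = 6.
Then Σ (y_i + y_{i+1})·c_i = 180, so ȳ = 180 / (6·6) = 5.

5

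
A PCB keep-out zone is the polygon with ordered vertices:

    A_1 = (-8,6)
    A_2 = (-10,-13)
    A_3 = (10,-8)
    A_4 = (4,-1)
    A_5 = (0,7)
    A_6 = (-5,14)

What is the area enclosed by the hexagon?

Apply the shoelace formula: 2A = Σ (x_i·y_{i+1} − x_{i+1}·y_i), indices taken mod 6.
Cross-terms: 164, 210, 22, 28, 35, 82  ⇒  Σ = 541
Area = |Σ|/2 = 270.5.

270.5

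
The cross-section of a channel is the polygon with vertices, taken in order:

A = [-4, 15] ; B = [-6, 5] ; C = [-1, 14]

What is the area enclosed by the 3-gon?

16

Cross-terms: 70, -79, 41  ⇒  Σ = 32
Area = |Σ|/2 = 16.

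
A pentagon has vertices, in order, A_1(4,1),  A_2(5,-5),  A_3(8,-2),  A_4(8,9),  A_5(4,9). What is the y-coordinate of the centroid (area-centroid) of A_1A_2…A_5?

278/97

Apply the surveyor's formula. First the cross-terms c_i = x_i·y_{i+1} − x_{i+1}·y_i:
  -25, 30, 88, 36, -32  ⇒  2A = 97, A = 48.5.
Then Σ (y_i + y_{i+1})·c_i = 834, so ȳ = 834 / (6·48.5) = 278/97.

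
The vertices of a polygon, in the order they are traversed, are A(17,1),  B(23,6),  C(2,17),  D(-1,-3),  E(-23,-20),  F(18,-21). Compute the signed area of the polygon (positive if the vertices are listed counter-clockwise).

819

Σ = (79) + (379) + (11) + (-49) + (843) + (375) = 1638
Signed area = Σ/2 = 819 (positive ⇒ counter-clockwise traversal).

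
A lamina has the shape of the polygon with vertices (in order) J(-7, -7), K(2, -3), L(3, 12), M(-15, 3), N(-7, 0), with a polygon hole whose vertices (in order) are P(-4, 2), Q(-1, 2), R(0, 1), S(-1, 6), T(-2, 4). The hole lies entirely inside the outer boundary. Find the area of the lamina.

156.5

Outer boundary:
Apply the surveyor's formula: 2A = Σ (x_i·y_{i+1} − x_{i+1}·y_i), indices taken mod 5.
Cross-terms: 35, 33, 189, 21, 49  ⇒  Σ = 327
Area = |Σ|/2 = 163.5.
Hole:
Apply the shoelace formula: 2A = Σ (x_i·y_{i+1} − x_{i+1}·y_i), indices taken mod 5.
P→Q: (-4)(2) − (-1)(2) = -6
Q→R: (-1)(1) − (0)(2) = -1
R→S: (0)(6) − (-1)(1) = 1
S→T: (-1)(4) − (-2)(6) = 8
T→P: (-2)(2) − (-4)(4) = 12
Σ = 14
Area = |Σ|/2 = 7.
Net area = 163.5 − 7 = 156.5.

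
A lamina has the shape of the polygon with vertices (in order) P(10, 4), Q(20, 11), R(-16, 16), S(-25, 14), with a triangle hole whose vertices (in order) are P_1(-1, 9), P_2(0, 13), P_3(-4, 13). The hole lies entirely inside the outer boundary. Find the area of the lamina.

Outer boundary:
Cross-terms: 30, 496, 176, -240  ⇒  Σ = 462
Area = |Σ|/2 = 231.
Hole:
Apply the shoelace (surveyor's) formula: 2A = Σ (x_i·y_{i+1} − x_{i+1}·y_i), indices taken mod 3.
Cross-terms: -13, 52, -23  ⇒  Σ = 16
Area = |Σ|/2 = 8.
Net area = 231 − 8 = 223.

223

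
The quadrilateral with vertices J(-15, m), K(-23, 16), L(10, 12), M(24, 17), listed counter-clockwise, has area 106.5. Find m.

Write out the shoelace sum; only the two edges meeting at J involve m:
2·Area = [(24·m − (-15)·17) + ((-15)·16 − (-23)·m)] + -554
       = 47·m + -539 = 213
⇒ m = 16.

16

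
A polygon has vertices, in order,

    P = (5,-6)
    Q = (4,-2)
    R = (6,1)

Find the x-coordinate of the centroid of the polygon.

5

Apply the surveyor's formula. First the cross-terms c_i = x_i·y_{i+1} − x_{i+1}·y_i:
  14, 16, -41  ⇒  2A = -11, A = -5.5.
Then Σ (x_i + x_{i+1})·c_i = -165, so x̄ = -165 / (6·(-5.5)) = 5.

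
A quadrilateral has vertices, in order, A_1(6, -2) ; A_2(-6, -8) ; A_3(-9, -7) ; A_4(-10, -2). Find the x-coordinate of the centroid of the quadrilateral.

-131/33

Apply Gauss's area formula. First the cross-terms c_i = x_i·y_{i+1} − x_{i+1}·y_i:
  -60, -30, -52, 32  ⇒  2A = -110, A = -55.
Then Σ (x_i + x_{i+1})·c_i = 1310, so x̄ = 1310 / (6·(-55)) = -131/33.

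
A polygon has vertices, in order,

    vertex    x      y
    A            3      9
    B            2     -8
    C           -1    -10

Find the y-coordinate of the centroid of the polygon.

-3

Apply the surveyor's formula. First the cross-terms c_i = x_i·y_{i+1} − x_{i+1}·y_i:
  -42, -28, 21  ⇒  2A = -49, A = -24.5.
Then Σ (y_i + y_{i+1})·c_i = 441, so ȳ = 441 / (6·(-24.5)) = -3.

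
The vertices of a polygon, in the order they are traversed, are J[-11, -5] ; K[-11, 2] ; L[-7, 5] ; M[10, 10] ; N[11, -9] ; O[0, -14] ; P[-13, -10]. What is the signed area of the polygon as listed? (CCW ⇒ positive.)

Apply Gauss's area formula: 2A = Σ (x_i·y_{i+1} − x_{i+1}·y_i), indices taken mod 7.
Σ = (-77) + (-41) + (-120) + (-200) + (-154) + (-182) + (-45) = -819
Signed area = Σ/2 = -409.5 (negative ⇒ clockwise traversal).

-409.5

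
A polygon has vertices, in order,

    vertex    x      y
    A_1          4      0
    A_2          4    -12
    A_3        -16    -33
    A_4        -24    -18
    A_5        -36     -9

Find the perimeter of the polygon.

|A_1A_2| = √((0)² + (-12)²) = √144 = 12
|A_2A_3| = √((-20)² + (-21)²) = √841 = 29
|A_3A_4| = √((-8)² + (15)²) = √289 = 17
|A_4A_5| = √((-12)² + (9)²) = √225 = 15
|A_5A_1| = √((40)² + (9)²) = √1681 = 41
Perimeter = 12 + 29 + 17 + 15 + 41 = 114.

114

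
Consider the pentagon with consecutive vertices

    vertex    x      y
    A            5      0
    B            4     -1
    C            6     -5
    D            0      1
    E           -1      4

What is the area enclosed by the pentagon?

Σ = (-5) + (-14) + (6) + (1) + (-20) = -32
Area = |Σ|/2 = 16.

16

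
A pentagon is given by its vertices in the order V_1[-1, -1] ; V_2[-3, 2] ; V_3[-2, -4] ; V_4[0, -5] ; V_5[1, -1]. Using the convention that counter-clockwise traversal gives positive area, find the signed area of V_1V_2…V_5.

V_1→V_2: (-1)(2) − (-3)(-1) = -5
V_2→V_3: (-3)(-4) − (-2)(2) = 16
V_3→V_4: (-2)(-5) − (0)(-4) = 10
V_4→V_5: (0)(-1) − (1)(-5) = 5
V_5→V_1: (1)(-1) − (-1)(-1) = -2
Σ = 24
Signed area = Σ/2 = 12 (positive ⇒ counter-clockwise traversal).

12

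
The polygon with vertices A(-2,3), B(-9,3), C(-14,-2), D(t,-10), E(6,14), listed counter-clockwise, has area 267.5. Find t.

13

The doubled signed area Σ (x_i y_{i+1} − x_{i+1} y_i) is linear in t.
With t=0 it equals 327; the coefficient of t is 16 (from the two edges through D).
So 16·t + 327 = 2·267.5 = 535 ⇒ t = 13.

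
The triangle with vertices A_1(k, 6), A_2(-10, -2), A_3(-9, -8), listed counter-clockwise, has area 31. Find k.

The doubled signed area Σ (x_i y_{i+1} − x_{i+1} y_i) is linear in k.
With k=0 it equals 68; the coefficient of k is 6 (from the two edges through A_1).
So 6·k + 68 = 2·31 = 62 ⇒ k = -1.

-1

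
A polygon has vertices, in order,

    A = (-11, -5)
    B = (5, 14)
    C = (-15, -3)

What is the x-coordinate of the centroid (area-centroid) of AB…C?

-7

Apply the shoelace (surveyor's) formula. First the cross-terms c_i = x_i·y_{i+1} − x_{i+1}·y_i:
  -129, 195, 42  ⇒  2A = 108, A = 54.
Then Σ (x_i + x_{i+1})·c_i = -2268, so x̄ = -2268 / (6·54) = -7.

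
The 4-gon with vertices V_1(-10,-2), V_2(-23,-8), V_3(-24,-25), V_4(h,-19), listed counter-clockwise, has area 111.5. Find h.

Write out the shoelace sum; only the two edges meeting at V_4 involve h:
2·Area = [((-24)·(-19) − h·(-25)) + (h·(-2) − (-10)·(-19))] + 417
       = 23·h + 683 = 223
⇒ h = -20.

-20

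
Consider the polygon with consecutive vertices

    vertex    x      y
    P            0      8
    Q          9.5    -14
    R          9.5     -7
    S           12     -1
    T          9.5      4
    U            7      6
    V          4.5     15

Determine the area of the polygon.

P→Q: (0)(-14) − (9.5)(8) = -76
Q→R: (9.5)(-7) − (9.5)(-14) = 66.5
R→S: (9.5)(-1) − (12)(-7) = 74.5
S→T: (12)(4) − (9.5)(-1) = 57.5
T→U: (9.5)(6) − (7)(4) = 29
U→V: (7)(15) − (4.5)(6) = 78
V→P: (4.5)(8) − (0)(15) = 36
Σ = 265.5
Area = |Σ|/2 = 132.75.

132.75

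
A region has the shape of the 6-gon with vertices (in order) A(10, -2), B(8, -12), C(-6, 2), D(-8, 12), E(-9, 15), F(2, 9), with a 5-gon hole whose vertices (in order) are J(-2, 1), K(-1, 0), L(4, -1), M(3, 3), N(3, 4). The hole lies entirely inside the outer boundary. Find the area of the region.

201

Outer boundary:
Apply the shoelace formula: 2A = Σ (x_i·y_{i+1} − x_{i+1}·y_i), indices taken mod 6.
Σ = (-104) + (-56) + (-56) + (-12) + (-111) + (-94) = -433
Area = |Σ|/2 = 216.5.
Hole:
Σ = (1) + (1) + (15) + (3) + (11) = 31
Area = |Σ|/2 = 15.5.
Net area = 216.5 − 15.5 = 201.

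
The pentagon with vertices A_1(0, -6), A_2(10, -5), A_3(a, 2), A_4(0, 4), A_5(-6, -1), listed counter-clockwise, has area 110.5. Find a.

The doubled signed area Σ (x_i y_{i+1} − x_{i+1} y_i) is linear in a.
With a=0 it equals 140; the coefficient of a is 9 (from the two edges through A_3).
So 9·a + 140 = 2·110.5 = 221 ⇒ a = 9.

9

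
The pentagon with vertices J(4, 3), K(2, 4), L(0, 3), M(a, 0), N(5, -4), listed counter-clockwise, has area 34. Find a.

The doubled signed area Σ (x_i y_{i+1} − x_{i+1} y_i) is linear in a.
With a=0 it equals 47; the coefficient of a is -7 (from the two edges through M).
So -7·a + 47 = 2·34 = 68 ⇒ a = -3.

-3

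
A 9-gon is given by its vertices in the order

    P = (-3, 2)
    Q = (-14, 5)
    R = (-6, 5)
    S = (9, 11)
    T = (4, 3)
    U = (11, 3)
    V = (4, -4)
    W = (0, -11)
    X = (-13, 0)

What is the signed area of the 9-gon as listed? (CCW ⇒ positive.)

Apply the shoelace (surveyor's) formula: 2A = Σ (x_i·y_{i+1} − x_{i+1}·y_i), indices taken mod 9.
Σ = (13) + (-40) + (-111) + (-17) + (-21) + (-56) + (-44) + (-143) + (-26) = -445
Signed area = Σ/2 = -222.5 (negative ⇒ clockwise traversal).

-222.5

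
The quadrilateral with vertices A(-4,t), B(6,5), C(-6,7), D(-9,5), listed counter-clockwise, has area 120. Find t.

-9

The doubled signed area Σ (x_i y_{i+1} − x_{i+1} y_i) is linear in t.
With t=0 it equals 105; the coefficient of t is -15 (from the two edges through A).
So -15·t + 105 = 2·120 = 240 ⇒ t = -9.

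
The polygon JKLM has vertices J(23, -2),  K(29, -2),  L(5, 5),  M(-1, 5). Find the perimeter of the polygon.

62

|JK| = √((6)² + (0)²) = √36 = 6
|KL| = √((-24)² + (7)²) = √625 = 25
|LM| = √((-6)² + (0)²) = √36 = 6
|MJ| = √((24)² + (-7)²) = √625 = 25
Perimeter = 6 + 25 + 6 + 25 = 62.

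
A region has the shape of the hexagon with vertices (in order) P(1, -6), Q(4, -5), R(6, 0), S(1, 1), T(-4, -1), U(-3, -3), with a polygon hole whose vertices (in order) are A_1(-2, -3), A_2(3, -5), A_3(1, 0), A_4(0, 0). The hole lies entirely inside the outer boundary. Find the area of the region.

32

Outer boundary:
Apply Gauss's area formula: 2A = Σ (x_i·y_{i+1} − x_{i+1}·y_i), indices taken mod 6.
Cross-terms: 19, 30, 6, 3, 9, 21  ⇒  Σ = 88
Area = |Σ|/2 = 44.
Hole:
Apply the shoelace formula: 2A = Σ (x_i·y_{i+1} − x_{i+1}·y_i), indices taken mod 4.
Σ = (19) + (5) + (0) + (0) = 24
Area = |Σ|/2 = 12.
Net area = 44 − 12 = 32.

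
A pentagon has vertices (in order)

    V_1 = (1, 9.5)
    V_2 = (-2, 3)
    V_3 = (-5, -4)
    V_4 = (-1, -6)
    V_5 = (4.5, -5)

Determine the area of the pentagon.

75.375

Apply Gauss's area formula: 2A = Σ (x_i·y_{i+1} − x_{i+1}·y_i), indices taken mod 5.
V_1→V_2: (1)(3) − (-2)(9.5) = 22
V_2→V_3: (-2)(-4) − (-5)(3) = 23
V_3→V_4: (-5)(-6) − (-1)(-4) = 26
V_4→V_5: (-1)(-5) − (4.5)(-6) = 32
V_5→V_1: (4.5)(9.5) − (1)(-5) = 47.75
Σ = 150.75
Area = |Σ|/2 = 75.375.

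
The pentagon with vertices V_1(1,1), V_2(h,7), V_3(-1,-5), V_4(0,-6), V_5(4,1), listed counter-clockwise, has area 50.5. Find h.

Write out the shoelace sum; only the two edges meeting at V_2 involve h:
2·Area = [(1·7 − h·1) + (h·(-5) − (-1)·7)] + 33
       = -6·h + 47 = 101
⇒ h = -9.

-9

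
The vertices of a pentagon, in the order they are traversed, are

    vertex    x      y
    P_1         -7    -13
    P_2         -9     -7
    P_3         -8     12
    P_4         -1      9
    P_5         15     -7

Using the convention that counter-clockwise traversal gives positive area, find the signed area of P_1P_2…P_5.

-332

Apply the shoelace formula: 2A = Σ (x_i·y_{i+1} − x_{i+1}·y_i), indices taken mod 5.
P_1→P_2: (-7)(-7) − (-9)(-13) = -68
P_2→P_3: (-9)(12) − (-8)(-7) = -164
P_3→P_4: (-8)(9) − (-1)(12) = -60
P_4→P_5: (-1)(-7) − (15)(9) = -128
P_5→P_1: (15)(-13) − (-7)(-7) = -244
Σ = -664
Signed area = Σ/2 = -332 (negative ⇒ clockwise traversal).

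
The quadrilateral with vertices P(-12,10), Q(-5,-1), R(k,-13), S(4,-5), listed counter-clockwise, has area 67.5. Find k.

6

The doubled signed area Σ (x_i y_{i+1} − x_{i+1} y_i) is linear in k.
With k=0 it equals 159; the coefficient of k is -4 (from the two edges through R).
So -4·k + 159 = 2·67.5 = 135 ⇒ k = 6.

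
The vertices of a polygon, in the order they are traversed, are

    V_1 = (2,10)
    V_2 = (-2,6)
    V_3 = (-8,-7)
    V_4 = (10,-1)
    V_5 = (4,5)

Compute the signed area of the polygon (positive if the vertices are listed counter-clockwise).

Cross-terms: 32, 62, 78, 54, 30  ⇒  Σ = 256
Signed area = Σ/2 = 128 (positive ⇒ counter-clockwise traversal).

128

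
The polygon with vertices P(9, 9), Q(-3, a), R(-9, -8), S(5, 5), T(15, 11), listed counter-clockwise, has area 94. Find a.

7

The doubled signed area Σ (x_i y_{i+1} − x_{i+1} y_i) is linear in a.
With a=0 it equals 62; the coefficient of a is 18 (from the two edges through Q).
So 18·a + 62 = 2·94 = 188 ⇒ a = 7.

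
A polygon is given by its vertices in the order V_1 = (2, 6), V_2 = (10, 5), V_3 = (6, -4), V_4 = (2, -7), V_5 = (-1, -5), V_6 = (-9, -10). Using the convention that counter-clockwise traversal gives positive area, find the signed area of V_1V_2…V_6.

Apply the surveyor's formula: 2A = Σ (x_i·y_{i+1} − x_{i+1}·y_i), indices taken mod 6.
Σ = (-50) + (-70) + (-34) + (-17) + (-35) + (-34) = -240
Signed area = Σ/2 = -120 (negative ⇒ clockwise traversal).

-120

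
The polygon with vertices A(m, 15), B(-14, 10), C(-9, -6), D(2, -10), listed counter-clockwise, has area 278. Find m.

2

The doubled signed area Σ (x_i y_{i+1} − x_{i+1} y_i) is linear in m.
With m=0 it equals 516; the coefficient of m is 20 (from the two edges through A).
So 20·m + 516 = 2·278 = 556 ⇒ m = 2.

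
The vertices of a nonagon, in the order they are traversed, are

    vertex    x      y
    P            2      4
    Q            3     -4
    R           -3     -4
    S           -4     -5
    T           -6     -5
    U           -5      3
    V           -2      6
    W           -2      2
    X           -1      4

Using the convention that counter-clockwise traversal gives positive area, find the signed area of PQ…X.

Apply the surveyor's formula: 2A = Σ (x_i·y_{i+1} − x_{i+1}·y_i), indices taken mod 9.
P→Q: (2)(-4) − (3)(4) = -20
Q→R: (3)(-4) − (-3)(-4) = -24
R→S: (-3)(-5) − (-4)(-4) = -1
S→T: (-4)(-5) − (-6)(-5) = -10
T→U: (-6)(3) − (-5)(-5) = -43
U→V: (-5)(6) − (-2)(3) = -24
V→W: (-2)(2) − (-2)(6) = 8
W→X: (-2)(4) − (-1)(2) = -6
X→P: (-1)(4) − (2)(4) = -12
Σ = -132
Signed area = Σ/2 = -66 (negative ⇒ clockwise traversal).

-66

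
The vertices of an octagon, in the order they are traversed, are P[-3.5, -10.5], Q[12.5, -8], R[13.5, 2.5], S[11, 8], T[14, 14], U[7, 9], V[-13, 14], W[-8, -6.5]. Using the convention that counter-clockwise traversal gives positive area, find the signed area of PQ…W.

460.875

P→Q: (-3.5)(-8) − (12.5)(-10.5) = 159.25
Q→R: (12.5)(2.5) − (13.5)(-8) = 139.25
R→S: (13.5)(8) − (11)(2.5) = 80.5
S→T: (11)(14) − (14)(8) = 42
T→U: (14)(9) − (7)(14) = 28
U→V: (7)(14) − (-13)(9) = 215
V→W: (-13)(-6.5) − (-8)(14) = 196.5
W→P: (-8)(-10.5) − (-3.5)(-6.5) = 61.25
Σ = 921.75
Signed area = Σ/2 = 460.875 (positive ⇒ counter-clockwise traversal).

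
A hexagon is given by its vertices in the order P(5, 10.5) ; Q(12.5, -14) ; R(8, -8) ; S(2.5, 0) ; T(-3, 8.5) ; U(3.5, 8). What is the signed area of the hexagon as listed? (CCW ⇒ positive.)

-102.5

Apply the shoelace (surveyor's) formula: 2A = Σ (x_i·y_{i+1} − x_{i+1}·y_i), indices taken mod 6.
P→Q: (5)(-14) − (12.5)(10.5) = -201.25
Q→R: (12.5)(-8) − (8)(-14) = 12
R→S: (8)(0) − (2.5)(-8) = 20
S→T: (2.5)(8.5) − (-3)(0) = 21.25
T→U: (-3)(8) − (3.5)(8.5) = -53.75
U→P: (3.5)(10.5) − (5)(8) = -3.25
Σ = -205
Signed area = Σ/2 = -102.5 (negative ⇒ clockwise traversal).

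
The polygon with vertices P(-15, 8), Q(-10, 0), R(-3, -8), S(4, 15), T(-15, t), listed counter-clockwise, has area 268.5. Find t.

15

Write out the shoelace sum; only the two edges meeting at T involve t:
2·Area = [(4·t − (-15)·15) + ((-15)·8 − (-15)·t)] + 147
       = 19·t + 252 = 537
⇒ t = 15.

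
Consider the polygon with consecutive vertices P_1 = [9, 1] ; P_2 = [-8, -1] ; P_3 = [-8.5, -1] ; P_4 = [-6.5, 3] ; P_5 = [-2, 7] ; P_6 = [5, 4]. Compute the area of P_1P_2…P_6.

73.5

Apply the surveyor's formula: 2A = Σ (x_i·y_{i+1} − x_{i+1}·y_i), indices taken mod 6.
P_1→P_2: (9)(-1) − (-8)(1) = -1
P_2→P_3: (-8)(-1) − (-8.5)(-1) = -0.5
P_3→P_4: (-8.5)(3) − (-6.5)(-1) = -32
P_4→P_5: (-6.5)(7) − (-2)(3) = -39.5
P_5→P_6: (-2)(4) − (5)(7) = -43
P_6→P_1: (5)(1) − (9)(4) = -31
Σ = -147
Area = |Σ|/2 = 73.5.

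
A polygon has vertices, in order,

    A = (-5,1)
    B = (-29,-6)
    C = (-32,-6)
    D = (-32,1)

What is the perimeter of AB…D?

|AB| = √((-24)² + (-7)²) = √625 = 25
|BC| = √((-3)² + (0)²) = √9 = 3
|CD| = √((0)² + (7)²) = √49 = 7
|DA| = √((27)² + (0)²) = √729 = 27
Perimeter = 25 + 3 + 7 + 27 = 62.

62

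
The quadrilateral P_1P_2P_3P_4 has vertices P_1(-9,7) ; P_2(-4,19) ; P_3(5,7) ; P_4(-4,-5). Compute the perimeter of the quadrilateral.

|P_1P_2| = √((5)² + (12)²) = √169 = 13
|P_2P_3| = √((9)² + (-12)²) = √225 = 15
|P_3P_4| = √((-9)² + (-12)²) = √225 = 15
|P_4P_1| = √((-5)² + (12)²) = √169 = 13
Perimeter = 13 + 15 + 15 + 13 = 56.

56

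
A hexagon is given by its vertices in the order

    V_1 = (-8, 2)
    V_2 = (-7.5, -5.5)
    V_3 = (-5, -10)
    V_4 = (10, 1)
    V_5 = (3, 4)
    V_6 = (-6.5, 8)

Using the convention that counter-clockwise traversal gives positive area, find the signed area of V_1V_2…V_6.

Apply the surveyor's formula: 2A = Σ (x_i·y_{i+1} − x_{i+1}·y_i), indices taken mod 6.
Σ = (59) + (47.5) + (95) + (37) + (50) + (51) = 339.5
Signed area = Σ/2 = 169.75 (positive ⇒ counter-clockwise traversal).

169.75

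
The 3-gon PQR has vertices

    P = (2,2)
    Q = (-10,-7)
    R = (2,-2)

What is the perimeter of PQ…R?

32

|PQ| = √((-12)² + (-9)²) = √225 = 15
|QR| = √((12)² + (5)²) = √169 = 13
|RP| = √((0)² + (4)²) = √16 = 4
Perimeter = 15 + 13 + 4 = 32.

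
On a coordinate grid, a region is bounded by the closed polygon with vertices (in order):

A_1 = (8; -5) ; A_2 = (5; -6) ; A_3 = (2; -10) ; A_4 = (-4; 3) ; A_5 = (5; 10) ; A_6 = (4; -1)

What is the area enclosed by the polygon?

103.5

Σ = (-23) + (-38) + (-34) + (-55) + (-45) + (-12) = -207
Area = |Σ|/2 = 103.5.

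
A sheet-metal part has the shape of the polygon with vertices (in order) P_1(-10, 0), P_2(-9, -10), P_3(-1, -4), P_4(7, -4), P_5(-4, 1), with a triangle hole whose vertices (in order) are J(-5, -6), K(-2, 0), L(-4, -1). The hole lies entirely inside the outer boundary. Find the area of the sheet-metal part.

75

Outer boundary:
Apply the shoelace formula: 2A = Σ (x_i·y_{i+1} − x_{i+1}·y_i), indices taken mod 5.
Σ = (100) + (26) + (32) + (-9) + (10) = 159
Area = |Σ|/2 = 79.5.
Hole:
Apply Gauss's area formula: 2A = Σ (x_i·y_{i+1} − x_{i+1}·y_i), indices taken mod 3.
J→K: (-5)(0) − (-2)(-6) = -12
K→L: (-2)(-1) − (-4)(0) = 2
L→J: (-4)(-6) − (-5)(-1) = 19
Σ = 9
Area = |Σ|/2 = 4.5.
Net area = 79.5 − 4.5 = 75.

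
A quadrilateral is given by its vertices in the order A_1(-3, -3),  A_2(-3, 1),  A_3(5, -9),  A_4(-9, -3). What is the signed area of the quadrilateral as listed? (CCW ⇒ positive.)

-34

Σ = (-12) + (22) + (-96) + (18) = -68
Signed area = Σ/2 = -34 (negative ⇒ clockwise traversal).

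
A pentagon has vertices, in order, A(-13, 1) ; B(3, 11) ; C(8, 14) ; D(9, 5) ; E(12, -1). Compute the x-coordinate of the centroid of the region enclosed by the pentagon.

Apply the shoelace (surveyor's) formula. First the cross-terms c_i = x_i·y_{i+1} − x_{i+1}·y_i:
  -146, -46, -86, -69, -1  ⇒  2A = -348, A = -174.
Then Σ (x_i + x_{i+1})·c_i = -1956, so x̄ = -1956 / (6·(-174)) = 163/87.

163/87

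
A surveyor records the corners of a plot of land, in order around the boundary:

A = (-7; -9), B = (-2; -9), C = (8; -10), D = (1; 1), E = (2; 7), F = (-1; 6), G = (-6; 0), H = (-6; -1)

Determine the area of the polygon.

134

Σ = (45) + (92) + (18) + (5) + (19) + (36) + (6) + (47) = 268
Area = |Σ|/2 = 134.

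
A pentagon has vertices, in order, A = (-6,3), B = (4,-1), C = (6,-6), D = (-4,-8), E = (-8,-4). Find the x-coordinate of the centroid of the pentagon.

Apply the surveyor's formula. First the cross-terms c_i = x_i·y_{i+1} − x_{i+1}·y_i:
  -6, -18, -72, -48, -48  ⇒  2A = -192, A = -96.
Then Σ (x_i + x_{i+1})·c_i = 936, so x̄ = 936 / (6·(-96)) = -1.625.

-1.625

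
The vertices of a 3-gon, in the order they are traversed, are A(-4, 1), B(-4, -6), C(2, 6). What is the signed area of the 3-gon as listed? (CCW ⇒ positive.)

21

Σ = (28) + (-12) + (26) = 42
Signed area = Σ/2 = 21 (positive ⇒ counter-clockwise traversal).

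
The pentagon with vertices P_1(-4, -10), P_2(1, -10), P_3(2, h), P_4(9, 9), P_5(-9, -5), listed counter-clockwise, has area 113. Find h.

Write out the shoelace sum; only the two edges meeting at P_3 involve h:
2·Area = [(1·h − 2·(-10)) + (2·9 − 9·h)] + 156
       = -8·h + 194 = 226
⇒ h = -4.

-4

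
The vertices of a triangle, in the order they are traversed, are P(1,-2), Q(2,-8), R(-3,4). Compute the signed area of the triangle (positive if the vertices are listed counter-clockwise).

Σ = (-4) + (-16) + (2) = -18
Signed area = Σ/2 = -9 (negative ⇒ clockwise traversal).

-9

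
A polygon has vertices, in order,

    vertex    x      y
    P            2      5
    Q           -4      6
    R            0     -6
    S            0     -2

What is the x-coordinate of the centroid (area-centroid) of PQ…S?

Apply Gauss's area formula. First the cross-terms c_i = x_i·y_{i+1} − x_{i+1}·y_i:
  32, 24, 0, 4  ⇒  2A = 60, A = 30.
Then Σ (x_i + x_{i+1})·c_i = -152, so x̄ = -152 / (6·30) = -38/45.

-38/45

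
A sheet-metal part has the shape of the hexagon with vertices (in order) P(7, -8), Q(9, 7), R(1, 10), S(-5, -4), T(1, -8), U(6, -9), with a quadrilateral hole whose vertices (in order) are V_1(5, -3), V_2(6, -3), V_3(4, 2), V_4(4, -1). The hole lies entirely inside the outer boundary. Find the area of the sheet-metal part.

Outer boundary:
Apply the surveyor's formula: 2A = Σ (x_i·y_{i+1} − x_{i+1}·y_i), indices taken mod 6.
Σ = (121) + (83) + (46) + (44) + (39) + (15) = 348
Area = |Σ|/2 = 174.
Hole:
Apply the shoelace (surveyor's) formula: 2A = Σ (x_i·y_{i+1} − x_{i+1}·y_i), indices taken mod 4.
Σ = (3) + (24) + (-12) + (-7) = 8
Area = |Σ|/2 = 4.
Net area = 174 − 4 = 170.

170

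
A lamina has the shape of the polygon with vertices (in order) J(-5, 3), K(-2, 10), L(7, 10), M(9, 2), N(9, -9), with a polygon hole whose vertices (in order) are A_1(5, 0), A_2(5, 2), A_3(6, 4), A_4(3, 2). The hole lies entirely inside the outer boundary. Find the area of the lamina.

159.5

Outer boundary:
Apply the surveyor's formula: 2A = Σ (x_i·y_{i+1} − x_{i+1}·y_i), indices taken mod 5.
J→K: (-5)(10) − (-2)(3) = -44
K→L: (-2)(10) − (7)(10) = -90
L→M: (7)(2) − (9)(10) = -76
M→N: (9)(-9) − (9)(2) = -99
N→J: (9)(3) − (-5)(-9) = -18
Σ = -327
Area = |Σ|/2 = 163.5.
Hole:
Σ = (10) + (8) + (0) + (-10) = 8
Area = |Σ|/2 = 4.
Net area = 163.5 − 4 = 159.5.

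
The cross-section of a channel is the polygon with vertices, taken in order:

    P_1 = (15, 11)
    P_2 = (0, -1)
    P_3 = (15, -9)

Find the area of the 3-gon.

150

Apply the shoelace formula: 2A = Σ (x_i·y_{i+1} − x_{i+1}·y_i), indices taken mod 3.
Σ = (-15) + (15) + (300) = 300
Area = |Σ|/2 = 150.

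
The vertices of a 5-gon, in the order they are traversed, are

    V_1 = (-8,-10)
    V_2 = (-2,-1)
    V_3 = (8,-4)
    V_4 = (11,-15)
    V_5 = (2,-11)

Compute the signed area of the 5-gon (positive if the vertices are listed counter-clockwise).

-135.5

Apply Gauss's area formula: 2A = Σ (x_i·y_{i+1} − x_{i+1}·y_i), indices taken mod 5.
Σ = (-12) + (16) + (-76) + (-91) + (-108) = -271
Signed area = Σ/2 = -135.5 (negative ⇒ clockwise traversal).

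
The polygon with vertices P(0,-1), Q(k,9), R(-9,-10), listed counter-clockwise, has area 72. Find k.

-6

The doubled signed area Σ (x_i y_{i+1} − x_{i+1} y_i) is linear in k.
With k=0 it equals 90; the coefficient of k is -9 (from the two edges through Q).
So -9·k + 90 = 2·72 = 144 ⇒ k = -6.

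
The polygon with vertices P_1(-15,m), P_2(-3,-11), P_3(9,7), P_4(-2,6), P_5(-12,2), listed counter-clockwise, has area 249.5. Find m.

-10

The doubled signed area Σ (x_i y_{i+1} − x_{i+1} y_i) is linear in m.
With m=0 it equals 409; the coefficient of m is -9 (from the two edges through P_1).
So -9·m + 409 = 2·249.5 = 499 ⇒ m = -10.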